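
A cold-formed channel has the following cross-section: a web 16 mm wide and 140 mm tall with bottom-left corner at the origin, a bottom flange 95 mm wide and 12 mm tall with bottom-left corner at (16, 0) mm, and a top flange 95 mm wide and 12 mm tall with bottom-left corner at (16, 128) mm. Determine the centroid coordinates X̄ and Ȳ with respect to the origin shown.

web: A = 16 × 140 = 2240.00, centroid at (8.00, 70.00).
bottom flange: A = 95 × 12 = 1140.00, centroid at (63.50, 6.00).
top flange: A = 95 × 12 = 1140.00, centroid at (63.50, 134.00).
ΣA = 4520.00 mm²
ΣAX̄ = (2240.00)(8.00) + (1140.00)(63.50) + (1140.00)(63.50) = 162700.00 mm³
ΣAȲ = (2240.00)(70.00) + (1140.00)(6.00) + (1140.00)(134.00) = 316400.00 mm³
X̄ = 162700.00 / 4520.00 = 36.00 mm
Ȳ = 316400.00 / 4520.00 = 70.00 mm

X̄ = 36.00 mm, Ȳ = 70.00 mm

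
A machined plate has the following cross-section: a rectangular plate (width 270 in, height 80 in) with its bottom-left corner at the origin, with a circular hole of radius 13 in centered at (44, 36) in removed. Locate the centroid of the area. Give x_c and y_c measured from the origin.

x_c = 137.29 in, y_c = 40.10 in

plate: A = 270 × 80 = 21600.00, centroid at (135.00, 40.00).
hole: A = −π·13² = -530.93, centroid at (44.00, 36.00).
ΣA = 21069.07 in², ΣAx_c = 2892639.12 in³, ΣAy_c = 844886.55 in³.
x_c = 2892639.12/21069.07 = 137.29 in; y_c = 844886.55/21069.07 = 40.10 in.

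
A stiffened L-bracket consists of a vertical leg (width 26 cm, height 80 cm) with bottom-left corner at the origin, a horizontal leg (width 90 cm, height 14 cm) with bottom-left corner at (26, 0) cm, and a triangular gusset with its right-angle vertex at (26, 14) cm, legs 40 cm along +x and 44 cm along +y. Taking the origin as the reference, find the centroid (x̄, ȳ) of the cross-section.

x̄ = 35.81 cm, ȳ = 27.78 cm

vertical leg: A = 26 × 80 = 2080.00, centroid at (13.00, 40.00).
horizontal leg: A = 90 × 14 = 1260.00, centroid at (71.00, 7.00).
gusset: A = ½·40·44 = 880.00, centroid at (39.33, 28.67).
ΣA = 4220.00 cm², ΣAx̄ = 151113.33 cm³, ΣAȳ = 117246.67 cm³.
x̄ = 151113.33/4220.00 = 35.81 cm; ȳ = 117246.67/4220.00 = 27.78 cm.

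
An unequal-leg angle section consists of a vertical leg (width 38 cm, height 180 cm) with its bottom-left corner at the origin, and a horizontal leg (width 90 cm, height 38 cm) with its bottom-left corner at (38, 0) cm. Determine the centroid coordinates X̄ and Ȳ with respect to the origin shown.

vertical leg: A = 38 × 180 = 6840.00, centroid at (19.00, 90.00).
horizontal leg: A = 90 × 38 = 3420.00, centroid at (83.00, 19.00).
ΣA = 10260.00 cm², ΣAX̄ = 413820.00 cm³, ΣAȲ = 680580.00 cm³.
X̄ = 413820.00/10260.00 = 40.33 cm; Ȳ = 680580.00/10260.00 = 66.33 cm.

X̄ = 40.33 cm, Ȳ = 66.33 cm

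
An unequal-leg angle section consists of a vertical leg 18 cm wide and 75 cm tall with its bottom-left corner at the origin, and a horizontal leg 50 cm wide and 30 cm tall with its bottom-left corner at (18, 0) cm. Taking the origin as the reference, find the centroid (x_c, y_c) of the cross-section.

Part | A | x̄ᵢ | ȳᵢ | A·x̄ᵢ | A·ȳᵢ
vertical leg | 1350.00 | 9.00 | 37.50 | 12150.00 | 50625.00
horizontal leg | 1500.00 | 43.00 | 15.00 | 64500.00 | 22500.00
Σ | 2850.00 |  |  | 76650.00 | 73125.00
x_c = 76650.00 / 2850.00 = 26.89 cm
y_c = 73125.00 / 2850.00 = 25.66 cm

x_c = 26.89 cm, y_c = 25.66 cm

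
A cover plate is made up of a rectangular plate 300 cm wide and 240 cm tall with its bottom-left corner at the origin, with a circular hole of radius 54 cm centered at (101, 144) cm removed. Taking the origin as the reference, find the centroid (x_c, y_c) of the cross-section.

Part | A | x̄ᵢ | ȳᵢ | A·x̄ᵢ | A·ȳᵢ
plate | 72000.00 | 150.00 | 120.00 | 10800000.00 | 8640000.00
hole | -9160.88 | 101.00 | 144.00 | -925249.30 | -1319167.32
Σ | 62839.12 |  |  | 9874750.70 | 7320832.68
x_c = 9874750.70 / 62839.12 = 157.14 cm
y_c = 7320832.68 / 62839.12 = 116.50 cm

x_c = 157.14 cm, y_c = 116.50 cm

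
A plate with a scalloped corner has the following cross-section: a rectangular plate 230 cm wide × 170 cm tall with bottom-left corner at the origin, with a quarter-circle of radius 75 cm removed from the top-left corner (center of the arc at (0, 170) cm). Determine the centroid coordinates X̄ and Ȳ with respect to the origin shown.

plate: A = 230 × 170 = 39100.00, centroid at (115.00, 85.00).
removed quarter-circle: A = −¼π·75² = -4417.86, centroid at (31.83, 138.17).
ΣA = 34682.14 cm²
ΣAX̄ = (39100.00)(115.00) + (-4417.86)(31.83) = 4355875.00 cm³
ΣAȲ = (39100.00)(85.00) + (-4417.86)(138.17) = 2713088.01 cm³
X̄ = 4355875.00 / 34682.14 = 125.59 cm
Ȳ = 2713088.01 / 34682.14 = 78.23 cm

X̄ = 125.59 cm, Ȳ = 78.23 cm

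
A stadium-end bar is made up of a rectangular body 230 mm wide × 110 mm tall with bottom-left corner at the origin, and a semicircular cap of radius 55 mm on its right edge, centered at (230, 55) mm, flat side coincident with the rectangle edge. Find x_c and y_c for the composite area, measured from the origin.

x_c = 136.87 mm, y_c = 55.00 mm

Part | A | x̄ᵢ | ȳᵢ | A·x̄ᵢ | A·ȳᵢ
rectangular body | 25300.00 | 115.00 | 55.00 | 2909500.00 | 1391500.00
semicircular end | 4751.66 | 253.34 | 55.00 | 1203798.21 | 261341.24
Σ | 30051.66 |  |  | 4113298.21 | 1652841.24
x_c = 4113298.21 / 30051.66 = 136.87 mm
y_c = 1652841.24 / 30051.66 = 55.00 mm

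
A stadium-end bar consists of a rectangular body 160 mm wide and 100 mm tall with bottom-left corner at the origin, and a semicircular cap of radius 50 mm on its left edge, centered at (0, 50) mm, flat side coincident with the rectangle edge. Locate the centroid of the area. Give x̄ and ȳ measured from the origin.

Part | A | x̄ᵢ | ȳᵢ | A·x̄ᵢ | A·ȳᵢ
rectangular body | 16000.00 | 80.00 | 50.00 | 1280000.00 | 800000.00
semicircular end | 3926.99 | -21.22 | 50.00 | -83333.33 | 196349.54
Σ | 19926.99 |  |  | 1196666.67 | 996349.54
x̄ = 1196666.67 / 19926.99 = 60.05 mm
ȳ = 996349.54 / 19926.99 = 50.00 mm

x̄ = 60.05 mm, ȳ = 50.00 mm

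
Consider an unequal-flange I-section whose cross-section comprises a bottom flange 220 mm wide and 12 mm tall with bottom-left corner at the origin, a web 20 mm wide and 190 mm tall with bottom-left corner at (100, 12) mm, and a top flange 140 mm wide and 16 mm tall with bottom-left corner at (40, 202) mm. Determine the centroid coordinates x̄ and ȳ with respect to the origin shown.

bottom flange: A = 220 × 12 = 2640.00, centroid at (110.00, 6.00).
web: A = 20 × 190 = 3800.00, centroid at (110.00, 107.00).
top flange: A = 140 × 16 = 2240.00, centroid at (110.00, 210.00).
ΣA = 8680.00 mm²
ΣAx̄ = (2640.00)(110.00) + (3800.00)(110.00) + (2240.00)(110.00) = 954800.00 mm³
ΣAȳ = (2640.00)(6.00) + (3800.00)(107.00) + (2240.00)(210.00) = 892840.00 mm³
x̄ = 954800.00 / 8680.00 = 110.00 mm
ȳ = 892840.00 / 8680.00 = 102.86 mm

x̄ = 110.00 mm, ȳ = 102.86 mm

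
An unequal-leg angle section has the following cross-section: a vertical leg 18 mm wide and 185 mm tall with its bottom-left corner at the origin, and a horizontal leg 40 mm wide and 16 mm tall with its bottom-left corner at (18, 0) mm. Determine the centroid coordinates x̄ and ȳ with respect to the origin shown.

vertical leg: A = 18 × 185 = 3330.00, centroid at (9.00, 92.50).
horizontal leg: A = 40 × 16 = 640.00, centroid at (38.00, 8.00).
ΣA = 3970.00 mm²
ΣAx̄ = (3330.00)(9.00) + (640.00)(38.00) = 54290.00 mm³
ΣAȳ = (3330.00)(92.50) + (640.00)(8.00) = 313145.00 mm³
x̄ = 54290.00 / 3970.00 = 13.68 mm
ȳ = 313145.00 / 3970.00 = 78.88 mm

x̄ = 13.68 mm, ȳ = 78.88 mm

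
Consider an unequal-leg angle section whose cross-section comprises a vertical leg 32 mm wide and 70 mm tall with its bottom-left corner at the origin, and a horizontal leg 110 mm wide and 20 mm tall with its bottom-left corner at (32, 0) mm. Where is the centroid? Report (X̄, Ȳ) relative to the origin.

Part | A | x̄ᵢ | ȳᵢ | A·x̄ᵢ | A·ȳᵢ
vertical leg | 2240.00 | 16.00 | 35.00 | 35840.00 | 78400.00
horizontal leg | 2200.00 | 87.00 | 10.00 | 191400.00 | 22000.00
Σ | 4440.00 |  |  | 227240.00 | 100400.00
X̄ = 227240.00 / 4440.00 = 51.18 mm
Ȳ = 100400.00 / 4440.00 = 22.61 mm

X̄ = 51.18 mm, Ȳ = 22.61 mm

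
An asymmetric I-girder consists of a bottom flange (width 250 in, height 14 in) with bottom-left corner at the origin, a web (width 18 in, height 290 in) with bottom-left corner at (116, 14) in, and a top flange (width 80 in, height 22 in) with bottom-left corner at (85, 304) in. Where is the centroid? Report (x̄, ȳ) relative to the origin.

bottom flange: A = 250 × 14 = 3500.00, centroid at (125.00, 7.00).
web: A = 18 × 290 = 5220.00, centroid at (125.00, 159.00).
top flange: A = 80 × 22 = 1760.00, centroid at (125.00, 315.00).
ΣA = 10480.00 in², ΣAx̄ = 1310000.00 in³, ΣAȳ = 1408880.00 in³.
x̄ = 1310000.00/10480.00 = 125.00 in; ȳ = 1408880.00/10480.00 = 134.44 in.

x̄ = 125.00 in, ȳ = 134.44 in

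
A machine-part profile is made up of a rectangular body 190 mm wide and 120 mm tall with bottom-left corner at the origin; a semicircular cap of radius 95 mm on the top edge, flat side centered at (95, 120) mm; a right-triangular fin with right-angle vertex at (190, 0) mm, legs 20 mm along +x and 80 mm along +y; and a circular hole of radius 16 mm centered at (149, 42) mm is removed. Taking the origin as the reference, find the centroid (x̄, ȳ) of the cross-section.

rectangular body: A = 190 × 120 = 22800.00, centroid at (95.00, 60.00).
semicircular top: A = ½π·95² = 14176.44, centroid at (95.00, 160.32).
triangular fin: A = ½·20·80 = 800.00, centroid at (196.67, 26.67).
hole: A = −π·16² = -804.25, centroid at (149.00, 42.00).
ΣA = 36972.19 mm²
ΣAx̄ = (22800.00)(95.00) + (14176.44)(95.00) + (800.00)(196.67) + (-804.25)(149.00) = 3550261.92 mm³
ΣAȳ = (22800.00)(60.00) + (14176.44)(160.32) + (800.00)(26.67) + (-804.25)(42.00) = 3628310.68 mm³
x̄ = 3550261.92 / 36972.19 = 96.03 mm
ȳ = 3628310.68 / 36972.19 = 98.14 mm

x̄ = 96.03 mm, ȳ = 98.14 mm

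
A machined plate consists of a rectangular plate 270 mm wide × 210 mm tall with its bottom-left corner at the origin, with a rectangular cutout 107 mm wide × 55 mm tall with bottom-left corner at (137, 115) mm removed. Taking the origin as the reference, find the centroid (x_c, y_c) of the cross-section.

plate: A = 270 × 210 = 56700.00, centroid at (135.00, 105.00).
hole: A = −(107 × 55) = -5885.00, centroid at (190.50, 142.50).
ΣA = 50815.00 mm², ΣAx_c = 6533407.50 mm³, ΣAy_c = 5114887.50 mm³.
x_c = 6533407.50/50815.00 = 128.57 mm; y_c = 5114887.50/50815.00 = 100.66 mm.

x_c = 128.57 mm, y_c = 100.66 mm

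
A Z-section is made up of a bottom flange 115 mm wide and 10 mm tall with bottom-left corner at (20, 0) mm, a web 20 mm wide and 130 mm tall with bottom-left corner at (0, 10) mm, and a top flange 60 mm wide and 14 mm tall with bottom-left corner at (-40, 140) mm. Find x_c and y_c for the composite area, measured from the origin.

x_c = 23.25 mm, y_c = 70.64 mm

bottom flange: A = 115 × 10 = 1150.00, centroid at (77.50, 5.00).
web: A = 20 × 130 = 2600.00, centroid at (10.00, 75.00).
top flange: A = 60 × 14 = 840.00, centroid at (-10.00, 147.00).
ΣA = 4590.00 mm²
ΣAx_c = (1150.00)(77.50) + (2600.00)(10.00) + (840.00)(-10.00) = 106725.00 mm³
ΣAy_c = (1150.00)(5.00) + (2600.00)(75.00) + (840.00)(147.00) = 324230.00 mm³
x_c = 106725.00 / 4590.00 = 23.25 mm
y_c = 324230.00 / 4590.00 = 70.64 mm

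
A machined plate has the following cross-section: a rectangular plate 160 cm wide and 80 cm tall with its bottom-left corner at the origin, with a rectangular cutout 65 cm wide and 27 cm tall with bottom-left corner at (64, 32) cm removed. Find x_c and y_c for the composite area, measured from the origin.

x_c = 77.38 cm, y_c = 39.13 cm

plate: A = 160 × 80 = 12800.00, centroid at (80.00, 40.00).
hole: A = −(65 × 27) = -1755.00, centroid at (96.50, 45.50).
ΣA = 11045.00 cm²
ΣAx_c = (12800.00)(80.00) + (-1755.00)(96.50) = 854642.50 cm³
ΣAy_c = (12800.00)(40.00) + (-1755.00)(45.50) = 432147.50 cm³
x_c = 854642.50 / 11045.00 = 77.38 cm
y_c = 432147.50 / 11045.00 = 39.13 cm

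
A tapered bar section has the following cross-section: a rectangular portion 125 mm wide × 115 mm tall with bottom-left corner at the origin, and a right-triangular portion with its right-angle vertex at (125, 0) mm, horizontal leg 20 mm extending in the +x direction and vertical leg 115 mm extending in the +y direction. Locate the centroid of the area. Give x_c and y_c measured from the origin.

rectangular portion: A = 125 × 115 = 14375.00, centroid at (62.50, 57.50).
triangular portion: A = ½·20·115 = 1150.00, centroid at (131.67, 38.33).
ΣA = 15525.00 mm², ΣAx_c = 1049854.17 mm³, ΣAy_c = 870645.83 mm³.
x_c = 1049854.17/15525.00 = 67.62 mm; y_c = 870645.83/15525.00 = 56.08 mm.

x_c = 67.62 mm, y_c = 56.08 mm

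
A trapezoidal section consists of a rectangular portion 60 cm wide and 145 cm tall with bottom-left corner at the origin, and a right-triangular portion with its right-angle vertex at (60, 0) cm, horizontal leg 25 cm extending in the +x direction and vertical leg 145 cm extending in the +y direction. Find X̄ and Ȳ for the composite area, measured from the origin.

Part | A | x̄ᵢ | ȳᵢ | A·x̄ᵢ | A·ȳᵢ
rectangular portion | 8700.00 | 30.00 | 72.50 | 261000.00 | 630750.00
triangular portion | 1812.50 | 68.33 | 48.33 | 123854.17 | 87604.17
Σ | 10512.50 |  |  | 384854.17 | 718354.17
X̄ = 384854.17 / 10512.50 = 36.61 cm
Ȳ = 718354.17 / 10512.50 = 68.33 cm

X̄ = 36.61 cm, Ȳ = 68.33 cm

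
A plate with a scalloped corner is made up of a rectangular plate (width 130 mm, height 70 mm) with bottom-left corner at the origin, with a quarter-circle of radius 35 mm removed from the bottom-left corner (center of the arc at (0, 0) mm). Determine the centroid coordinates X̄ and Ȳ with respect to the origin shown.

plate: A = 130 × 70 = 9100.00, centroid at (65.00, 35.00).
removed quarter-circle: A = −¼π·35² = -962.11, centroid at (14.85, 14.85).
ΣA = 8137.89 mm², ΣAX̄ = 577208.33 mm³, ΣAȲ = 304208.33 mm³.
X̄ = 577208.33/8137.89 = 70.93 mm; Ȳ = 304208.33/8137.89 = 37.38 mm.

X̄ = 70.93 mm, Ȳ = 37.38 mm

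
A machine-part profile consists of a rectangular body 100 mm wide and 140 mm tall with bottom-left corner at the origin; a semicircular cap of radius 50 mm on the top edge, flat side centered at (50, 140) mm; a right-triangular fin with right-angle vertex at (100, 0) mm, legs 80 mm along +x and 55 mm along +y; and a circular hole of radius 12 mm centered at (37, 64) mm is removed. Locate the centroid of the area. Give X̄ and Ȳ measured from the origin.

X̄ = 58.87 mm, Ȳ = 82.57 mm

rectangular body: A = 100 × 140 = 14000.00, centroid at (50.00, 70.00).
semicircular top: A = ½π·50² = 3926.99, centroid at (50.00, 161.22).
triangular fin: A = ½·80·55 = 2200.00, centroid at (126.67, 18.33).
hole: A = −π·12² = -452.39, centroid at (37.00, 64.00).
ΣA = 19674.60 mm², ΣAX̄ = 1158277.80 mm³, ΣAȲ = 1624492.46 mm³.
X̄ = 1158277.80/19674.60 = 58.87 mm; Ȳ = 1624492.46/19674.60 = 82.57 mm.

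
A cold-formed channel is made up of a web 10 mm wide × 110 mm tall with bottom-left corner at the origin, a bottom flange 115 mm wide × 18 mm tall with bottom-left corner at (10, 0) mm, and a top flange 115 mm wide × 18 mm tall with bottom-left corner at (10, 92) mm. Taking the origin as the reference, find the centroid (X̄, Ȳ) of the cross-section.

web: A = 10 × 110 = 1100.00, centroid at (5.00, 55.00).
bottom flange: A = 115 × 18 = 2070.00, centroid at (67.50, 9.00).
top flange: A = 115 × 18 = 2070.00, centroid at (67.50, 101.00).
ΣA = 5240.00 mm²
ΣAX̄ = (1100.00)(5.00) + (2070.00)(67.50) + (2070.00)(67.50) = 284950.00 mm³
ΣAȲ = (1100.00)(55.00) + (2070.00)(9.00) + (2070.00)(101.00) = 288200.00 mm³
X̄ = 284950.00 / 5240.00 = 54.38 mm
Ȳ = 288200.00 / 5240.00 = 55.00 mm

X̄ = 54.38 mm, Ȳ = 55.00 mm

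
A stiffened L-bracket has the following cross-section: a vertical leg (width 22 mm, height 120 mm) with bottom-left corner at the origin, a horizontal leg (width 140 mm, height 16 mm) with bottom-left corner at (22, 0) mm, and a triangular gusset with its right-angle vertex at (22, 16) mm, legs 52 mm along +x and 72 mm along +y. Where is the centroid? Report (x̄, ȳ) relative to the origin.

vertical leg: A = 22 × 120 = 2640.00, centroid at (11.00, 60.00).
horizontal leg: A = 140 × 16 = 2240.00, centroid at (92.00, 8.00).
gusset: A = ½·52·72 = 1872.00, centroid at (39.33, 40.00).
ΣA = 6752.00 mm²
ΣAx̄ = (2640.00)(11.00) + (2240.00)(92.00) + (1872.00)(39.33) = 308752.00 mm³
ΣAȳ = (2640.00)(60.00) + (2240.00)(8.00) + (1872.00)(40.00) = 251200.00 mm³
x̄ = 308752.00 / 6752.00 = 45.73 mm
ȳ = 251200.00 / 6752.00 = 37.20 mm

x̄ = 45.73 mm, ȳ = 37.20 mm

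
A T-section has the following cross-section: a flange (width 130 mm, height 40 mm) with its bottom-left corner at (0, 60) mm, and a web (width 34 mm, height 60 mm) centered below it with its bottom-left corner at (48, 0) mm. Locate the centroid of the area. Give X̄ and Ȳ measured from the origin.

Part | A | x̄ᵢ | ȳᵢ | A·x̄ᵢ | A·ȳᵢ
web | 2040.00 | 65.00 | 30.00 | 132600.00 | 61200.00
flange | 5200.00 | 65.00 | 80.00 | 338000.00 | 416000.00
Σ | 7240.00 |  |  | 470600.00 | 477200.00
X̄ = 470600.00 / 7240.00 = 65.00 mm
Ȳ = 477200.00 / 7240.00 = 65.91 mm

X̄ = 65.00 mm, Ȳ = 65.91 mm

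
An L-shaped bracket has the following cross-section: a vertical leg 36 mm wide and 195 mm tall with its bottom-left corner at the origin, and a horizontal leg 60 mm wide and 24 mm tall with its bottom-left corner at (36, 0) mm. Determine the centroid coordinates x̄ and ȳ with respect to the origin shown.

vertical leg: A = 36 × 195 = 7020.00, centroid at (18.00, 97.50).
horizontal leg: A = 60 × 24 = 1440.00, centroid at (66.00, 12.00).
ΣA = 8460.00 mm², ΣAx̄ = 221400.00 mm³, ΣAȳ = 701730.00 mm³.
x̄ = 221400.00/8460.00 = 26.17 mm; ȳ = 701730.00/8460.00 = 82.95 mm.

x̄ = 26.17 mm, ȳ = 82.95 mm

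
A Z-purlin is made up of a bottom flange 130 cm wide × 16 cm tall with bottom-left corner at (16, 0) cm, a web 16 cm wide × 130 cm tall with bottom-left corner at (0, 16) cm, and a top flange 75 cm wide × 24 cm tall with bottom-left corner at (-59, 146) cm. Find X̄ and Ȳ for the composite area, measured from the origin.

bottom flange: A = 130 × 16 = 2080.00, centroid at (81.00, 8.00).
web: A = 16 × 130 = 2080.00, centroid at (8.00, 81.00).
top flange: A = 75 × 24 = 1800.00, centroid at (-21.50, 158.00).
ΣA = 5960.00 cm²
ΣAX̄ = (2080.00)(81.00) + (2080.00)(8.00) + (1800.00)(-21.50) = 146420.00 cm³
ΣAȲ = (2080.00)(8.00) + (2080.00)(81.00) + (1800.00)(158.00) = 469520.00 cm³
X̄ = 146420.00 / 5960.00 = 24.57 cm
Ȳ = 469520.00 / 5960.00 = 78.78 cm

X̄ = 24.57 cm, Ȳ = 78.78 cm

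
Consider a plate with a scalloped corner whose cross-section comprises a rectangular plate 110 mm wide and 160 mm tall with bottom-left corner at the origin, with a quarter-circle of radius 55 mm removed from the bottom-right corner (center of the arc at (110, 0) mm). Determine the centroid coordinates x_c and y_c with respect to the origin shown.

x_c = 50.06 mm, y_c = 88.84 mm

Part | A | x̄ᵢ | ȳᵢ | A·x̄ᵢ | A·ȳᵢ
plate | 17600.00 | 55.00 | 80.00 | 968000.00 | 1408000.00
removed quarter-circle | -2375.83 | 86.66 | 23.34 | -205882.91 | -55458.33
Σ | 15224.17 |  |  | 762117.09 | 1352541.67
x_c = 762117.09 / 15224.17 = 50.06 mm
y_c = 1352541.67 / 15224.17 = 88.84 mm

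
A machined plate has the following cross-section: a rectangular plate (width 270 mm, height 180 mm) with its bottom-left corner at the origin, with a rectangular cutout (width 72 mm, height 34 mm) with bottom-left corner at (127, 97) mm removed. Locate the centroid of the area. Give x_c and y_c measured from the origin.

x_c = 133.51 mm, y_c = 88.73 mm

plate: A = 270 × 180 = 48600.00, centroid at (135.00, 90.00).
hole: A = −(72 × 34) = -2448.00, centroid at (163.00, 114.00).
ΣA = 46152.00 mm²
ΣAx_c = (48600.00)(135.00) + (-2448.00)(163.00) = 6161976.00 mm³
ΣAy_c = (48600.00)(90.00) + (-2448.00)(114.00) = 4094928.00 mm³
x_c = 6161976.00 / 46152.00 = 133.51 mm
y_c = 4094928.00 / 46152.00 = 88.73 mm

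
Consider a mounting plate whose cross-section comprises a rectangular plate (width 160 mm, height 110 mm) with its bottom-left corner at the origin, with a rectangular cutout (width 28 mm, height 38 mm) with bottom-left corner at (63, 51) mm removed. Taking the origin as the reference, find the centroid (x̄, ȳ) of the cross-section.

plate: A = 160 × 110 = 17600.00, centroid at (80.00, 55.00).
hole: A = −(28 × 38) = -1064.00, centroid at (77.00, 70.00).
ΣA = 16536.00 mm², ΣAx̄ = 1326072.00 mm³, ΣAȳ = 893520.00 mm³.
x̄ = 1326072.00/16536.00 = 80.19 mm; ȳ = 893520.00/16536.00 = 54.03 mm.

x̄ = 80.19 mm, ȳ = 54.03 mm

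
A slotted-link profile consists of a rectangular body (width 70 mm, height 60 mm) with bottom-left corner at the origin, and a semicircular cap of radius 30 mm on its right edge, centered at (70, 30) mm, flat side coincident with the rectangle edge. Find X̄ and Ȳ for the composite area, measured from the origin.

rectangular body: A = 70 × 60 = 4200.00, centroid at (35.00, 30.00).
semicircular end: A = ½π·30² = 1413.72, centroid at (82.73, 30.00).
ΣA = 5613.72 mm²
ΣAX̄ = (4200.00)(35.00) + (1413.72)(82.73) = 263960.17 mm³
ΣAȲ = (4200.00)(30.00) + (1413.72)(30.00) = 168411.50 mm³
X̄ = 263960.17 / 5613.72 = 47.02 mm
Ȳ = 168411.50 / 5613.72 = 30.00 mm

X̄ = 47.02 mm, Ȳ = 30.00 mm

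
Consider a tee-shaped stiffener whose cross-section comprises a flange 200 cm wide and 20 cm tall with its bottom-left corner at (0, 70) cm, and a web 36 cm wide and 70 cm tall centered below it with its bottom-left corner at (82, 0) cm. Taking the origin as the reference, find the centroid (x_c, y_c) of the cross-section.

web: A = 36 × 70 = 2520.00, centroid at (100.00, 35.00).
flange: A = 200 × 20 = 4000.00, centroid at (100.00, 80.00).
ΣA = 6520.00 cm²
ΣAx_c = (2520.00)(100.00) + (4000.00)(100.00) = 652000.00 cm³
ΣAy_c = (2520.00)(35.00) + (4000.00)(80.00) = 408200.00 cm³
x_c = 652000.00 / 6520.00 = 100.00 cm
y_c = 408200.00 / 6520.00 = 62.61 cm

x_c = 100.00 cm, y_c = 62.61 cm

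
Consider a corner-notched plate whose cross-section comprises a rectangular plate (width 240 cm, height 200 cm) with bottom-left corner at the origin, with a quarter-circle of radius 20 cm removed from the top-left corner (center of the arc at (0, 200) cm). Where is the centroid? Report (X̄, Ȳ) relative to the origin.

X̄ = 120.73 cm, Ȳ = 99.40 cm

plate: A = 240 × 200 = 48000.00, centroid at (120.00, 100.00).
removed quarter-circle: A = −¼π·20² = -314.16, centroid at (8.49, 191.51).
ΣA = 47685.84 cm²
ΣAX̄ = (48000.00)(120.00) + (-314.16)(8.49) = 5757333.33 cm³
ΣAȲ = (48000.00)(100.00) + (-314.16)(191.51) = 4739834.81 cm³
X̄ = 5757333.33 / 47685.84 = 120.73 cm
Ȳ = 4739834.81 / 47685.84 = 99.40 cm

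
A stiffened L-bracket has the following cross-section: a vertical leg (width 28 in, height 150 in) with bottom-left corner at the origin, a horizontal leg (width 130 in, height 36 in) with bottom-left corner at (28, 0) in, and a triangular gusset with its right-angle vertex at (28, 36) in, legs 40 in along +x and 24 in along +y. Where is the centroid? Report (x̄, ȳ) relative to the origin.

x̄ = 54.90 in, ȳ = 44.91 in

Part | A | x̄ᵢ | ȳᵢ | A·x̄ᵢ | A·ȳᵢ
vertical leg | 4200.00 | 14.00 | 75.00 | 58800.00 | 315000.00
horizontal leg | 4680.00 | 93.00 | 18.00 | 435240.00 | 84240.00
gusset | 480.00 | 41.33 | 44.00 | 19840.00 | 21120.00
Σ | 9360.00 |  |  | 513880.00 | 420360.00
x̄ = 513880.00 / 9360.00 = 54.90 in
ȳ = 420360.00 / 9360.00 = 44.91 in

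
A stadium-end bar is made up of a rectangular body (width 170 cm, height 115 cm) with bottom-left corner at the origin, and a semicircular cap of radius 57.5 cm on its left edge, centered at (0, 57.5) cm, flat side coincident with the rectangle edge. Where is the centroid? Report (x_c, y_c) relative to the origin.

x_c = 62.04 cm, y_c = 57.50 cm

rectangular body: A = 170 × 115 = 19550.00, centroid at (85.00, 57.50).
semicircular end: A = ½π·57.5² = 5193.45, centroid at (-24.40, 57.50).
ΣA = 24743.45 cm², ΣAx_c = 1535010.42 cm³, ΣAy_c = 1422748.11 cm³.
x_c = 1535010.42/24743.45 = 62.04 cm; y_c = 1422748.11/24743.45 = 57.50 cm.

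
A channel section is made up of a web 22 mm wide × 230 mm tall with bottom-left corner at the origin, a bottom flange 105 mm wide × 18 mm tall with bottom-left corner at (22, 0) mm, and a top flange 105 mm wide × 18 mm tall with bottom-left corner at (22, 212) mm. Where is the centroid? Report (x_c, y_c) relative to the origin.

web: A = 22 × 230 = 5060.00, centroid at (11.00, 115.00).
bottom flange: A = 105 × 18 = 1890.00, centroid at (74.50, 9.00).
top flange: A = 105 × 18 = 1890.00, centroid at (74.50, 221.00).
ΣA = 8840.00 mm², ΣAx_c = 337270.00 mm³, ΣAy_c = 1016600.00 mm³.
x_c = 337270.00/8840.00 = 38.15 mm; y_c = 1016600.00/8840.00 = 115.00 mm.

x_c = 38.15 mm, y_c = 115.00 mm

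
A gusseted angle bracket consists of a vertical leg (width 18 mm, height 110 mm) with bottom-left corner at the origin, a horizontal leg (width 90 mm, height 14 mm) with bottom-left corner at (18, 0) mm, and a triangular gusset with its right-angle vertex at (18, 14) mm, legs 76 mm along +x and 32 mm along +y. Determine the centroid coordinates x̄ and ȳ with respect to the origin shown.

Part | A | x̄ᵢ | ȳᵢ | A·x̄ᵢ | A·ȳᵢ
vertical leg | 1980.00 | 9.00 | 55.00 | 17820.00 | 108900.00
horizontal leg | 1260.00 | 63.00 | 7.00 | 79380.00 | 8820.00
gusset | 1216.00 | 43.33 | 24.67 | 52693.33 | 29994.67
Σ | 4456.00 |  |  | 149893.33 | 147714.67
x̄ = 149893.33 / 4456.00 = 33.64 mm
ȳ = 147714.67 / 4456.00 = 33.15 mm

x̄ = 33.64 mm, ȳ = 33.15 mm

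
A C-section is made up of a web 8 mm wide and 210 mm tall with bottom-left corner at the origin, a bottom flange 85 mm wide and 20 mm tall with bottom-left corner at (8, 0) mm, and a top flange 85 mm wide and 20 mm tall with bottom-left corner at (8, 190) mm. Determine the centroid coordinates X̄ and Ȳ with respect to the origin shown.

X̄ = 35.12 mm, Ȳ = 105.00 mm

web: A = 8 × 210 = 1680.00, centroid at (4.00, 105.00).
bottom flange: A = 85 × 20 = 1700.00, centroid at (50.50, 10.00).
top flange: A = 85 × 20 = 1700.00, centroid at (50.50, 200.00).
ΣA = 5080.00 mm²
ΣAX̄ = (1680.00)(4.00) + (1700.00)(50.50) + (1700.00)(50.50) = 178420.00 mm³
ΣAȲ = (1680.00)(105.00) + (1700.00)(10.00) + (1700.00)(200.00) = 533400.00 mm³
X̄ = 178420.00 / 5080.00 = 35.12 mm
Ȳ = 533400.00 / 5080.00 = 105.00 mm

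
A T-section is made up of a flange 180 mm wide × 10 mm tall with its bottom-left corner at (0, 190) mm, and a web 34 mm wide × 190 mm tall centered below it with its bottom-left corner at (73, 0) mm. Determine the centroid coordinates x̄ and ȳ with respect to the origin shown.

Part | A | x̄ᵢ | ȳᵢ | A·x̄ᵢ | A·ȳᵢ
web | 6460.00 | 90.00 | 95.00 | 581400.00 | 613700.00
flange | 1800.00 | 90.00 | 195.00 | 162000.00 | 351000.00
Σ | 8260.00 |  |  | 743400.00 | 964700.00
x̄ = 743400.00 / 8260.00 = 90.00 mm
ȳ = 964700.00 / 8260.00 = 116.79 mm

x̄ = 90.00 mm, ȳ = 116.79 mm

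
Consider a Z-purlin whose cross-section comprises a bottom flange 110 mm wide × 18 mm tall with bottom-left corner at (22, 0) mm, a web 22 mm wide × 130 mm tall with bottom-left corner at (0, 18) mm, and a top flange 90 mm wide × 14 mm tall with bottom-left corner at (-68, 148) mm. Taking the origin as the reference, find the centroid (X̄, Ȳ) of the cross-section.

bottom flange: A = 110 × 18 = 1980.00, centroid at (77.00, 9.00).
web: A = 22 × 130 = 2860.00, centroid at (11.00, 83.00).
top flange: A = 90 × 14 = 1260.00, centroid at (-23.00, 155.00).
ΣA = 6100.00 mm², ΣAX̄ = 154940.00 mm³, ΣAȲ = 450500.00 mm³.
X̄ = 154940.00/6100.00 = 25.40 mm; Ȳ = 450500.00/6100.00 = 73.85 mm.

X̄ = 25.40 mm, Ȳ = 73.85 mm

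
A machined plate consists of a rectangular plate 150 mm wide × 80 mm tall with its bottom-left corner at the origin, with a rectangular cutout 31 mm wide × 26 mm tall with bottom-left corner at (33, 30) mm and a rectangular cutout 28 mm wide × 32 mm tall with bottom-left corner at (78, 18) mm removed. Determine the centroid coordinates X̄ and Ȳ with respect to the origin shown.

plate: A = 150 × 80 = 12000.00, centroid at (75.00, 40.00).
hole 1: A = −(31 × 26) = -806.00, centroid at (48.50, 43.00).
hole 2: A = −(28 × 32) = -896.00, centroid at (92.00, 34.00).
ΣA = 10298.00 mm²
ΣAX̄ = (12000.00)(75.00) + (-806.00)(48.50) + (-896.00)(92.00) = 778477.00 mm³
ΣAȲ = (12000.00)(40.00) + (-806.00)(43.00) + (-896.00)(34.00) = 414878.00 mm³
X̄ = 778477.00 / 10298.00 = 75.59 mm
Ȳ = 414878.00 / 10298.00 = 40.29 mm

X̄ = 75.59 mm, Ȳ = 40.29 mm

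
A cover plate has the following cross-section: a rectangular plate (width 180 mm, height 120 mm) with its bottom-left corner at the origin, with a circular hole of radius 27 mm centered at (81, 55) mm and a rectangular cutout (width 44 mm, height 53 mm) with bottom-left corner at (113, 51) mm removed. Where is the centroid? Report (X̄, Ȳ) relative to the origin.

X̄ = 85.03 mm, Ȳ = 58.27 mm

plate: A = 180 × 120 = 21600.00, centroid at (90.00, 60.00).
hole 1: A = −π·27² = -2290.22, centroid at (81.00, 55.00).
hole 2: A = −(44 × 53) = -2332.00, centroid at (135.00, 77.50).
ΣA = 16977.78 mm²
ΣAX̄ = (21600.00)(90.00) + (-2290.22)(81.00) + (-2332.00)(135.00) = 1443672.10 mm³
ΣAȲ = (21600.00)(60.00) + (-2290.22)(55.00) + (-2332.00)(77.50) = 989307.84 mm³
X̄ = 1443672.10 / 16977.78 = 85.03 mm
Ȳ = 989307.84 / 16977.78 = 58.27 mm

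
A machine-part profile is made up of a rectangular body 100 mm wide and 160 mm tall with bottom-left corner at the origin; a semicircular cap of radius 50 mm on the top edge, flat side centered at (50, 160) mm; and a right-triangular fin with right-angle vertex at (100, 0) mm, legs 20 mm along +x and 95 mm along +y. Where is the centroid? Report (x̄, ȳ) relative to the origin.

x̄ = 52.58 mm, ȳ = 96.84 mm

Part | A | x̄ᵢ | ȳᵢ | A·x̄ᵢ | A·ȳᵢ
rectangular body | 16000.00 | 50.00 | 80.00 | 800000.00 | 1280000.00
semicircular top | 3926.99 | 50.00 | 181.22 | 196349.54 | 711651.86
triangular fin | 950.00 | 106.67 | 31.67 | 101333.33 | 30083.33
Σ | 20876.99 |  |  | 1097682.87 | 2021735.20
x̄ = 1097682.87 / 20876.99 = 52.58 mm
ȳ = 2021735.20 / 20876.99 = 96.84 mm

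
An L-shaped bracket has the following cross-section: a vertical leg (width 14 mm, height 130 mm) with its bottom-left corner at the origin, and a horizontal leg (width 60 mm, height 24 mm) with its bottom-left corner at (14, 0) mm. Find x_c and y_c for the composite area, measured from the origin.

Part | A | x̄ᵢ | ȳᵢ | A·x̄ᵢ | A·ȳᵢ
vertical leg | 1820.00 | 7.00 | 65.00 | 12740.00 | 118300.00
horizontal leg | 1440.00 | 44.00 | 12.00 | 63360.00 | 17280.00
Σ | 3260.00 |  |  | 76100.00 | 135580.00
x_c = 76100.00 / 3260.00 = 23.34 mm
y_c = 135580.00 / 3260.00 = 41.59 mm

x_c = 23.34 mm, y_c = 41.59 mm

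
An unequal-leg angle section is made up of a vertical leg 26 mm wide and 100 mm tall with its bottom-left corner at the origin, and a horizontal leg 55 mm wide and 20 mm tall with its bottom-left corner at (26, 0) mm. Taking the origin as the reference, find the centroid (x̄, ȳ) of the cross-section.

x̄ = 25.04 mm, ȳ = 38.11 mm

Part | A | x̄ᵢ | ȳᵢ | A·x̄ᵢ | A·ȳᵢ
vertical leg | 2600.00 | 13.00 | 50.00 | 33800.00 | 130000.00
horizontal leg | 1100.00 | 53.50 | 10.00 | 58850.00 | 11000.00
Σ | 3700.00 |  |  | 92650.00 | 141000.00
x̄ = 92650.00 / 3700.00 = 25.04 mm
ȳ = 141000.00 / 3700.00 = 38.11 mm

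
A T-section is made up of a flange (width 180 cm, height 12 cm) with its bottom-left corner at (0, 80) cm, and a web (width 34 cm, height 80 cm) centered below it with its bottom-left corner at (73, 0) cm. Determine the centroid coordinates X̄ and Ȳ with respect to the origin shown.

web: A = 34 × 80 = 2720.00, centroid at (90.00, 40.00).
flange: A = 180 × 12 = 2160.00, centroid at (90.00, 86.00).
ΣA = 4880.00 cm²
ΣAX̄ = (2720.00)(90.00) + (2160.00)(90.00) = 439200.00 cm³
ΣAȲ = (2720.00)(40.00) + (2160.00)(86.00) = 294560.00 cm³
X̄ = 439200.00 / 4880.00 = 90.00 cm
Ȳ = 294560.00 / 4880.00 = 60.36 cm

X̄ = 90.00 cm, Ȳ = 60.36 cm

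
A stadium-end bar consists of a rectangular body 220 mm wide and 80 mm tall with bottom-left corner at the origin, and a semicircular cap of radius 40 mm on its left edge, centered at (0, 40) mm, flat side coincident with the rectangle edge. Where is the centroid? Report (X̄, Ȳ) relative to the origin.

X̄ = 94.13 mm, Ȳ = 40.00 mm

Part | A | x̄ᵢ | ȳᵢ | A·x̄ᵢ | A·ȳᵢ
rectangular body | 17600.00 | 110.00 | 40.00 | 1936000.00 | 704000.00
semicircular end | 2513.27 | -16.98 | 40.00 | -42666.67 | 100530.96
Σ | 20113.27 |  |  | 1893333.33 | 804530.96
X̄ = 1893333.33 / 20113.27 = 94.13 mm
Ȳ = 804530.96 / 20113.27 = 40.00 mm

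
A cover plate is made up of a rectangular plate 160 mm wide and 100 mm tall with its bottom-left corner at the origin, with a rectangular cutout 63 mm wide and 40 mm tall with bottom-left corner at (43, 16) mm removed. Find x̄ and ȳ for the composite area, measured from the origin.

x̄ = 81.03 mm, ȳ = 52.62 mm

plate: A = 160 × 100 = 16000.00, centroid at (80.00, 50.00).
hole: A = −(63 × 40) = -2520.00, centroid at (74.50, 36.00).
ΣA = 13480.00 mm²
ΣAx̄ = (16000.00)(80.00) + (-2520.00)(74.50) = 1092260.00 mm³
ΣAȳ = (16000.00)(50.00) + (-2520.00)(36.00) = 709280.00 mm³
x̄ = 1092260.00 / 13480.00 = 81.03 mm
ȳ = 709280.00 / 13480.00 = 52.62 mm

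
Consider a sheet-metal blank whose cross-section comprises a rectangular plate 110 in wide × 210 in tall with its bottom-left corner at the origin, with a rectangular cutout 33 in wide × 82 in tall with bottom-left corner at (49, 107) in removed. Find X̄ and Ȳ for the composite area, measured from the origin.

X̄ = 53.61 in, Ȳ = 99.29 in

plate: A = 110 × 210 = 23100.00, centroid at (55.00, 105.00).
hole: A = −(33 × 82) = -2706.00, centroid at (65.50, 148.00).
ΣA = 20394.00 in², ΣAX̄ = 1093257.00 in³, ΣAȲ = 2025012.00 in³.
X̄ = 1093257.00/20394.00 = 53.61 in; Ȳ = 2025012.00/20394.00 = 99.29 in.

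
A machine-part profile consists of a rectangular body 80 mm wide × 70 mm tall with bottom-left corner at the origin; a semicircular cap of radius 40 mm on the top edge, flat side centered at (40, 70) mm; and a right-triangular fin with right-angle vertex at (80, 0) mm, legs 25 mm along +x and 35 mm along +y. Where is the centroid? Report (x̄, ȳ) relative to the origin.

x̄ = 42.47 mm, ȳ = 49.08 mm

rectangular body: A = 80 × 70 = 5600.00, centroid at (40.00, 35.00).
semicircular top: A = ½π·40² = 2513.27, centroid at (40.00, 86.98).
triangular fin: A = ½·25·35 = 437.50, centroid at (88.33, 11.67).
ΣA = 8550.77 mm², ΣAx̄ = 363176.80 mm³, ΣAȳ = 419700.02 mm³.
x̄ = 363176.80/8550.77 = 42.47 mm; ȳ = 419700.02/8550.77 = 49.08 mm.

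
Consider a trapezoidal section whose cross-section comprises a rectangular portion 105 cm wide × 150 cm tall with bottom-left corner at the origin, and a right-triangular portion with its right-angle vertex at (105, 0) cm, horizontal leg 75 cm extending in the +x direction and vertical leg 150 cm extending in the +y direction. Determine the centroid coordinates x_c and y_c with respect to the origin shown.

x_c = 72.89 cm, y_c = 68.42 cm

rectangular portion: A = 105 × 150 = 15750.00, centroid at (52.50, 75.00).
triangular portion: A = ½·75·150 = 5625.00, centroid at (130.00, 50.00).
ΣA = 21375.00 cm²
ΣAx_c = (15750.00)(52.50) + (5625.00)(130.00) = 1558125.00 cm³
ΣAy_c = (15750.00)(75.00) + (5625.00)(50.00) = 1462500.00 cm³
x_c = 1558125.00 / 21375.00 = 72.89 cm
y_c = 1462500.00 / 21375.00 = 68.42 cm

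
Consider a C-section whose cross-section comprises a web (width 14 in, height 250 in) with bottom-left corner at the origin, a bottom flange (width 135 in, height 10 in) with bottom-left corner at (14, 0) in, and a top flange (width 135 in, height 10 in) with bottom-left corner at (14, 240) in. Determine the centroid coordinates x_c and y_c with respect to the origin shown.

x_c = 39.44 in, y_c = 125.00 in

web: A = 14 × 250 = 3500.00, centroid at (7.00, 125.00).
bottom flange: A = 135 × 10 = 1350.00, centroid at (81.50, 5.00).
top flange: A = 135 × 10 = 1350.00, centroid at (81.50, 245.00).
ΣA = 6200.00 in²
ΣAx_c = (3500.00)(7.00) + (1350.00)(81.50) + (1350.00)(81.50) = 244550.00 in³
ΣAy_c = (3500.00)(125.00) + (1350.00)(5.00) + (1350.00)(245.00) = 775000.00 in³
x_c = 244550.00 / 6200.00 = 39.44 in
y_c = 775000.00 / 6200.00 = 125.00 in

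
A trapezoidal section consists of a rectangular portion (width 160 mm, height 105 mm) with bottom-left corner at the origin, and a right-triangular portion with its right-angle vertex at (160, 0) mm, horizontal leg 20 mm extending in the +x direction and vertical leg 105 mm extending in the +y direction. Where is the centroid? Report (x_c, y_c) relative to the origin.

x_c = 85.10 mm, y_c = 51.47 mm

rectangular portion: A = 160 × 105 = 16800.00, centroid at (80.00, 52.50).
triangular portion: A = ½·20·105 = 1050.00, centroid at (166.67, 35.00).
ΣA = 17850.00 mm²
ΣAx_c = (16800.00)(80.00) + (1050.00)(166.67) = 1519000.00 mm³
ΣAy_c = (16800.00)(52.50) + (1050.00)(35.00) = 918750.00 mm³
x_c = 1519000.00 / 17850.00 = 85.10 mm
y_c = 918750.00 / 17850.00 = 51.47 mm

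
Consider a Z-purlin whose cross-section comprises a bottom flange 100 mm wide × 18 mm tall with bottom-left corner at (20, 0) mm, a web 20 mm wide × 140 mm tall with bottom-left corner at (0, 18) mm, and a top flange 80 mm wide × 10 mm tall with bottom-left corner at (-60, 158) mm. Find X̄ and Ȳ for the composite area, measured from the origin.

X̄ = 25.56 mm, Ȳ = 72.78 mm

bottom flange: A = 100 × 18 = 1800.00, centroid at (70.00, 9.00).
web: A = 20 × 140 = 2800.00, centroid at (10.00, 88.00).
top flange: A = 80 × 10 = 800.00, centroid at (-20.00, 163.00).
ΣA = 5400.00 mm²
ΣAX̄ = (1800.00)(70.00) + (2800.00)(10.00) + (800.00)(-20.00) = 138000.00 mm³
ΣAȲ = (1800.00)(9.00) + (2800.00)(88.00) + (800.00)(163.00) = 393000.00 mm³
X̄ = 138000.00 / 5400.00 = 25.56 mm
Ȳ = 393000.00 / 5400.00 = 72.78 mm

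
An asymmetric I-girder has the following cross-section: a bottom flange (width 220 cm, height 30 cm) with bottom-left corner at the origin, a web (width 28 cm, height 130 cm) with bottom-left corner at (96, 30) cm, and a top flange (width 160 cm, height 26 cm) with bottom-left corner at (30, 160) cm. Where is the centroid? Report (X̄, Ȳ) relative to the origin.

X̄ = 110.00 cm, Ȳ = 80.87 cm

bottom flange: A = 220 × 30 = 6600.00, centroid at (110.00, 15.00).
web: A = 28 × 130 = 3640.00, centroid at (110.00, 95.00).
top flange: A = 160 × 26 = 4160.00, centroid at (110.00, 173.00).
ΣA = 14400.00 cm²
ΣAX̄ = (6600.00)(110.00) + (3640.00)(110.00) + (4160.00)(110.00) = 1584000.00 cm³
ΣAȲ = (6600.00)(15.00) + (3640.00)(95.00) + (4160.00)(173.00) = 1164480.00 cm³
X̄ = 1584000.00 / 14400.00 = 110.00 cm
Ȳ = 1164480.00 / 14400.00 = 80.87 cm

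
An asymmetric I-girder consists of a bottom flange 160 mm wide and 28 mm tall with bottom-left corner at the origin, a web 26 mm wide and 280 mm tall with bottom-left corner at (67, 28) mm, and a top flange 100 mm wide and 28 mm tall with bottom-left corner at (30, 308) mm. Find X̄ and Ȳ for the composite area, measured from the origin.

X̄ = 80.00 mm, Ȳ = 150.23 mm

bottom flange: A = 160 × 28 = 4480.00, centroid at (80.00, 14.00).
web: A = 26 × 280 = 7280.00, centroid at (80.00, 168.00).
top flange: A = 100 × 28 = 2800.00, centroid at (80.00, 322.00).
ΣA = 14560.00 mm², ΣAX̄ = 1164800.00 mm³, ΣAȲ = 2187360.00 mm³.
X̄ = 1164800.00/14560.00 = 80.00 mm; Ȳ = 2187360.00/14560.00 = 150.23 mm.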